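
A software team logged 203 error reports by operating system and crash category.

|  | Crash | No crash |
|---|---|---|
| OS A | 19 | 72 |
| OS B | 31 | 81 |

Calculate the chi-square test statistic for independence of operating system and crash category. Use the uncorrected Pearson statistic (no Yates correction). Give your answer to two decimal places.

Row totals: 91, 112. Column totals: 50, 153. Grand total N = 203.
Expected counts (row total × column total / N):
  OS A, Crash: 91×50/203 = 22.414
  OS A, No crash: 91×153/203 = 68.586
  OS B, Crash: 112×50/203 = 27.586
  OS B, No crash: 112×153/203 = 84.414
Contributions (O − E)²/E:
  (19 − 22.414)²/22.414 = 0.5200
  (72 − 68.586)²/68.586 = 0.1699
  (31 − 27.586)²/27.586 = 0.4225
  (81 − 84.414)²/84.414 = 0.1381
χ² = 0.5200 + 0.1699 + 0.4225 + 0.1381 = 1.25

1.25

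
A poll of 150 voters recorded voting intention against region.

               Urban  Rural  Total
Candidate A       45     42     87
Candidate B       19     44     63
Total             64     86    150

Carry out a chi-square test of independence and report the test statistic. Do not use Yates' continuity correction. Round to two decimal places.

Grand total N = 150.
Expected counts (row total × column total / N):
  Candidate A, Urban: 87×64/150 = 37.120
  Candidate A, Rural: 87×86/150 = 49.880
  Candidate B, Urban: 63×64/150 = 26.880
  Candidate B, Rural: 63×86/150 = 36.120
Contributions (O − E)²/E:
  (45 − 37.120)²/37.120 = 1.6728
  (42 − 49.880)²/49.880 = 1.2449
  (19 − 26.880)²/26.880 = 2.3101
  (44 − 36.120)²/36.120 = 1.7191
χ² = 1.6728 + 1.2449 + 2.3101 + 1.7191 = 6.95

6.95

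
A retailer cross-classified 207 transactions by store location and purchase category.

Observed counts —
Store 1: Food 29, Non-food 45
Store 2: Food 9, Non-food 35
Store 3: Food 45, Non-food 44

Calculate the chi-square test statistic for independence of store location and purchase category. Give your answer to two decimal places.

Row totals: 74, 44, 89. Column totals: 83, 124. Grand total N = 207.
Expected counts (row total × column total / N):
  Store 1, Food: 74×83/207 = 29.671
  Store 1, Non-food: 74×124/207 = 44.329
  Store 2, Food: 44×83/207 = 17.643
  Store 2, Non-food: 44×124/207 = 26.357
  Store 3, Food: 89×83/207 = 35.686
  Store 3, Non-food: 89×124/207 = 53.314
Contributions (O − E)²/E:
  (29 − 29.671)²/29.671 = 0.0152
  (45 − 44.329)²/44.329 = 0.0102
  (9 − 17.643)²/17.643 = 4.2341
  (35 − 26.357)²/26.357 = 2.8342
  (45 − 35.686)²/35.686 = 2.4309
  (44 − 53.314)²/53.314 = 1.6272
χ² = 0.0152 + 0.0102 + 4.2341 + 2.8342 + 2.4309 + 1.6272 = 11.15

11.15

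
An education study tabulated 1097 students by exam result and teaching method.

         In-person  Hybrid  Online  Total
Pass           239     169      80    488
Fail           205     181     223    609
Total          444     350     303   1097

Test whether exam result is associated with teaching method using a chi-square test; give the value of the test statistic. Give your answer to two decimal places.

Grand total N = 1097.
Expected counts (row total × column total / N):
  Pass, In-person: 488×444/1097 = 197.513
  Pass, Hybrid: 488×350/1097 = 155.697
  Pass, Online: 488×303/1097 = 134.789
  Fail, In-person: 609×444/1097 = 246.487
  Fail, Hybrid: 609×350/1097 = 194.303
  Fail, Online: 609×303/1097 = 168.211
Contributions (O − E)²/E:
  (239 − 197.513)²/197.513 = 8.7142
  (169 − 155.697)²/155.697 = 1.1366
  (80 − 134.789)²/134.789 = 22.2706
  (205 − 246.487)²/246.487 = 6.9828
  (181 − 194.303)²/194.303 = 0.9108
  (223 − 168.211)²/168.211 = 17.8456
χ² = 8.7142 + 1.1366 + 22.2706 + 6.9828 + 0.9108 + 17.8456 = 57.86

57.86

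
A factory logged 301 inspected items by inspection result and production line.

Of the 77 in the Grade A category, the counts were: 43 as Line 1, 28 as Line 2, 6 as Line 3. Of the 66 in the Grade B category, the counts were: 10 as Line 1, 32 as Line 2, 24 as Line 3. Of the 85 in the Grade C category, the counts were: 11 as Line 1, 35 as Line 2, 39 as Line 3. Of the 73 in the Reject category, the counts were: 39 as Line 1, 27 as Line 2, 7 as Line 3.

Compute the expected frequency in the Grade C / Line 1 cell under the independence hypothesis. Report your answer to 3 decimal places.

29.086

Row total (Grade C) = 85; column total (Line 1) = 103; grand total N = 301.
Expected count = (row total × column total) / N = 85 × 103 / 301 = 29.086.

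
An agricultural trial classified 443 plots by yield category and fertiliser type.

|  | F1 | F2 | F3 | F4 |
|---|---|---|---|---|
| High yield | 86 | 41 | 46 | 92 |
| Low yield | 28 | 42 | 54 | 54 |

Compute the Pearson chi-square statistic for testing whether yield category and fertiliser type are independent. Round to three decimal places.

Row totals: 265, 178. Column totals: 114, 83, 100, 146. Grand total N = 443.
Expected counts (row total × column total / N):
  High yield, F1: 265×114/443 = 68.1941
  High yield, F2: 265×83/443 = 49.6501
  High yield, F3: 265×100/443 = 59.8194
  High yield, F4: 265×146/443 = 87.3363
  Low yield, F1: 178×114/443 = 45.8059
  Low yield, F2: 178×83/443 = 33.3499
  Low yield, F3: 178×100/443 = 40.1806
  Low yield, F4: 178×146/443 = 58.6637
Contributions (O − E)²/E:
  (86 − 68.1941)²/68.1941 = 4.6492
  (41 − 49.6501)²/49.6501 = 1.5070
  (46 − 59.8194)²/59.8194 = 3.1925
  (92 − 87.3363)²/87.3363 = 0.2490
  (28 − 45.8059)²/45.8059 = 6.9216
  (42 − 33.3499)²/33.3499 = 2.2436
  (54 − 40.1806)²/40.1806 = 4.7529
  (54 − 58.6637)²/58.6637 = 0.3708
χ² = 4.6492 + 1.5070 + 3.1925 + 0.2490 + 6.9216 + 2.2436 + 4.7529 + 0.3708 = 23.887

23.887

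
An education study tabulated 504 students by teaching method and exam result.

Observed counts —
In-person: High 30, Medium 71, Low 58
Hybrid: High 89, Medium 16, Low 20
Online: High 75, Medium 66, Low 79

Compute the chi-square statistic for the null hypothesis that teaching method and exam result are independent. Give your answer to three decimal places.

Row totals: 159, 125, 220. Column totals: 194, 153, 157. Grand total N = 504.
Expected counts (row total × column total / N):
  In-person, High: 159×194/504 = 61.20238
  In-person, Medium: 159×153/504 = 48.26786
  In-person, Low: 159×157/504 = 49.52976
  Hybrid, High: 125×194/504 = 48.11508
  Hybrid, Medium: 125×153/504 = 37.94643
  Hybrid, Low: 125×157/504 = 38.93849
  Online, High: 220×194/504 = 84.68254
  Online, Medium: 220×153/504 = 66.78571
  Online, Low: 220×157/504 = 68.53175
Contributions (O − E)²/E:
  (30 − 61.20238)²/61.20238 = 15.9077
  (71 − 48.26786)²/48.26786 = 10.7059
  (58 − 49.52976)²/49.52976 = 1.4485
  (89 − 48.11508)²/48.11508 = 34.7412
  (16 − 37.94643)²/37.94643 = 12.6928
  (20 − 38.93849)²/38.93849 = 9.2111
  (75 − 84.68254)²/84.68254 = 1.1071
  (66 − 66.78571)²/66.78571 = 0.0092
  (79 − 68.53175)²/68.53175 = 1.5990
χ² = 15.9077 + 10.7059 + 1.4485 + 34.7412 + 12.6928 + 9.2111 + 1.1071 + 0.0092 + 1.5990 = 87.423

87.423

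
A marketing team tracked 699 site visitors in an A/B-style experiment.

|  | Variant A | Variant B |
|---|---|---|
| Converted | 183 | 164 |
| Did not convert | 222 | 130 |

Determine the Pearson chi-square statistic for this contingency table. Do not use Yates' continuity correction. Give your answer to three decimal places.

7.652

Row totals: 347, 352. Column totals: 405, 294. Grand total N = 699.
Expected counts (row total × column total / N):
  Converted, Variant A: 347×405/699 = 201.0515
  Converted, Variant B: 347×294/699 = 145.9485
  Did not convert, Variant A: 352×405/699 = 203.9485
  Did not convert, Variant B: 352×294/699 = 148.0515
Contributions (O − E)²/E:
  (183 − 201.0515)²/201.0515 = 1.6208
  (164 − 145.9485)²/145.9485 = 2.2327
  (222 − 203.9485)²/203.9485 = 1.5977
  (130 − 148.0515)²/148.0515 = 2.2010
χ² = 1.6208 + 2.2327 + 1.5977 + 2.2010 = 7.652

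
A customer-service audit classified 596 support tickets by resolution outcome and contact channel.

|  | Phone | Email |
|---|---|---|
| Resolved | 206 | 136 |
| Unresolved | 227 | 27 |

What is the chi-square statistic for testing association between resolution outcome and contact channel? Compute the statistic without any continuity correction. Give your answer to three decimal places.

Row totals: 342, 254. Column totals: 433, 163. Grand total N = 596.
Expected counts (row total × column total / N):
  Resolved, Phone: 342×433/596 = 248.4664
  Resolved, Email: 342×163/596 = 93.5336
  Unresolved, Phone: 254×433/596 = 184.5336
  Unresolved, Email: 254×163/596 = 69.4664
Contributions (O − E)²/E:
  (206 − 248.4664)²/248.4664 = 7.2581
  (136 − 93.5336)²/93.5336 = 19.2807
  (227 − 184.5336)²/184.5336 = 9.7727
  (27 − 69.4664)²/69.4664 = 25.9607
χ² = 7.2581 + 19.2807 + 9.7727 + 25.9607 = 62.272

62.272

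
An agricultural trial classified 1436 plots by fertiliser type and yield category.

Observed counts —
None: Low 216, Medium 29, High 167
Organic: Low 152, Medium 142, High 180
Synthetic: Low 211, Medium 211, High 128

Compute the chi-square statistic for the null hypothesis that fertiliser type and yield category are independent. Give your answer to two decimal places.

139.74

Row totals: 412, 474, 550. Column totals: 579, 382, 475. Grand total N = 1436.
Expected counts (row total × column total / N):
  None, Low: 412×579/1436 = 166.120
  None, Medium: 412×382/1436 = 109.599
  None, High: 412×475/1436 = 136.281
  Organic, Low: 474×579/1436 = 191.118
  Organic, Medium: 474×382/1436 = 126.092
  Organic, High: 474×475/1436 = 156.790
  Synthetic, Low: 550×579/1436 = 221.762
  Synthetic, Medium: 550×382/1436 = 146.309
  Synthetic, High: 550×475/1436 = 181.929
Contributions (O − E)²/E:
  (216 − 166.120)²/166.120 = 14.9772
  (29 − 109.599)²/109.599 = 59.2724
  (167 − 136.281)²/136.281 = 6.9243
  (152 − 191.118)²/191.118 = 8.0067
  (142 − 126.092)²/126.092 = 2.0070
  (180 − 156.790)²/156.790 = 3.4358
  (211 − 221.762)²/221.762 = 0.5223
  (211 − 146.309)²/146.309 = 28.6033
  (128 − 181.929)²/181.929 = 15.9861
χ² = 14.9772 + 59.2724 + 6.9243 + 8.0067 + 2.0070 + 3.4358 + 0.5223 + 28.6033 + 15.9861 = 139.74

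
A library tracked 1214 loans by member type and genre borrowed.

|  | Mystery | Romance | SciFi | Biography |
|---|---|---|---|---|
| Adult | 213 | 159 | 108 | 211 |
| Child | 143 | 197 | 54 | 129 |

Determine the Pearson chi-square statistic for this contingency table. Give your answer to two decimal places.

32.98

Row totals: 691, 523. Column totals: 356, 356, 162, 340. Grand total N = 1214.
Expected counts (row total × column total / N):
  Adult, Mystery: 691×356/1214 = 202.633
  Adult, Romance: 691×356/1214 = 202.633
  Adult, SciFi: 691×162/1214 = 92.209
  Adult, Biography: 691×340/1214 = 193.526
  Child, Mystery: 523×356/1214 = 153.367
  Child, Romance: 523×356/1214 = 153.367
  Child, SciFi: 523×162/1214 = 69.791
  Child, Biography: 523×340/1214 = 146.474
Contributions (O − E)²/E:
  (213 − 202.633)²/202.633 = 0.5304
  (159 − 202.633)²/202.633 = 9.3955
  (108 − 92.209)²/92.209 = 2.7042
  (211 − 193.526)²/193.526 = 1.5778
  (143 − 153.367)²/153.367 = 0.7008
  (197 − 153.367)²/153.367 = 12.4136
  (54 − 69.791)²/69.791 = 3.5729
  (129 − 146.474)²/146.474 = 2.0846
χ² = 0.5304 + 9.3955 + 2.7042 + 1.5778 + 0.7008 + 12.4136 + 3.5729 + 2.0846 = 32.98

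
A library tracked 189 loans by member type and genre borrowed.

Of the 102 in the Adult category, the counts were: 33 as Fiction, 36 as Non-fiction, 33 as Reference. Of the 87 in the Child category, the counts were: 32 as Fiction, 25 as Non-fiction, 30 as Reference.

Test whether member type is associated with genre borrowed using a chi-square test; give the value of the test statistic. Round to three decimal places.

0.957

Row totals: 102, 87. Column totals: 65, 61, 63. Grand total N = 189.
Expected counts (row total × column total / N):
  Adult, Fiction: 102×65/189 = 35.0794
  Adult, Non-fiction: 102×61/189 = 32.9206
  Adult, Reference: 102×63/189 = 34.0000
  Child, Fiction: 87×65/189 = 29.9206
  Child, Non-fiction: 87×61/189 = 28.0794
  Child, Reference: 87×63/189 = 29.0000
Contributions (O − E)²/E:
  (33 − 35.0794)²/35.0794 = 0.1233
  (36 − 32.9206)²/32.9206 = 0.2880
  (33 − 34.0000)²/34.0000 = 0.0294
  (32 − 29.9206)²/29.9206 = 0.1445
  (25 − 28.0794)²/28.0794 = 0.3377
  (30 − 29.0000)²/29.0000 = 0.0345
χ² = 0.1233 + 0.2880 + 0.0294 + 0.1445 + 0.3377 + 0.0345 = 0.957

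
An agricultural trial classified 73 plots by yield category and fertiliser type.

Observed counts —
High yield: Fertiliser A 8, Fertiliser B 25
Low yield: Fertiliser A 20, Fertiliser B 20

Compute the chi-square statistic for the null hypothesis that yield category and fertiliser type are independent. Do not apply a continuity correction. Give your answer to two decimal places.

Row totals: 33, 40. Column totals: 28, 45. Grand total N = 73.
Expected counts (row total × column total / N):
  High yield, Fertiliser A: 33×28/73 = 12.658
  High yield, Fertiliser B: 33×45/73 = 20.342
  Low yield, Fertiliser A: 40×28/73 = 15.342
  Low yield, Fertiliser B: 40×45/73 = 24.658
Contributions (O − E)²/E:
  (8 − 12.658)²/12.658 = 1.7141
  (25 − 20.342)²/20.342 = 1.0666
  (20 − 15.342)²/15.342 = 1.4142
  (20 − 24.658)²/24.658 = 0.8799
χ² = 1.7141 + 1.0666 + 1.4142 + 0.8799 = 5.07

5.07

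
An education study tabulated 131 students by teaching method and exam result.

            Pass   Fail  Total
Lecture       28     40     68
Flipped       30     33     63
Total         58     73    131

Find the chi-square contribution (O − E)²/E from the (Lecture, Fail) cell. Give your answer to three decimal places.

Row total (Lecture) = 68; column total (Fail) = 73; N = 131.
Expected count E = 68 × 73 / 131 = 37.8931.
Contribution = (O − E)²/E = (40 − 37.8931)² / 37.8931 = 0.117.

0.117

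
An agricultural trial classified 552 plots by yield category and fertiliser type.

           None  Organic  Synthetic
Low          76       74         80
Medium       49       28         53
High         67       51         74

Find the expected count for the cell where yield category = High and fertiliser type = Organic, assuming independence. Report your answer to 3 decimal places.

53.217

Row total (High) = 192; column total (Organic) = 153; grand total N = 552.
Expected count = (row total × column total) / N = 192 × 153 / 552 = 53.217.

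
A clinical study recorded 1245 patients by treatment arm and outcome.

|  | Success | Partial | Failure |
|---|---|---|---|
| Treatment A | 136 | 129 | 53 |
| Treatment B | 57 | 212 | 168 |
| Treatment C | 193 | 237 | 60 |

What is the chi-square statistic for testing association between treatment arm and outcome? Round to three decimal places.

150.771

Row totals: 318, 437, 490. Column totals: 386, 578, 281. Grand total N = 1245.
Expected counts (row total × column total / N):
  Treatment A, Success: 318×386/1245 = 98.5928
  Treatment A, Partial: 318×578/1245 = 147.6337
  Treatment A, Failure: 318×281/1245 = 71.7735
  Treatment B, Success: 437×386/1245 = 135.4876
  Treatment B, Partial: 437×578/1245 = 202.8803
  Treatment B, Failure: 437×281/1245 = 98.6321
  Treatment C, Success: 490×386/1245 = 151.9197
  Treatment C, Partial: 490×578/1245 = 227.4859
  Treatment C, Failure: 490×281/1245 = 110.5944
Contributions (O − E)²/E:
  (136 − 98.5928)²/98.5928 = 14.1927
  (129 − 147.6337)²/147.6337 = 2.3519
  (53 − 71.7735)²/71.7735 = 4.9105
  (57 − 135.4876)²/135.4876 = 45.4677
  (212 − 202.8803)²/202.8803 = 0.4099
  (168 − 98.6321)²/98.6321 = 48.7864
  (193 − 151.9197)²/151.9197 = 11.1084
  (237 − 227.4859)²/227.4859 = 0.3979
  (60 − 110.5944)²/110.5944 = 23.1458
χ² = 14.1927 + 2.3519 + 4.9105 + 45.4677 + 0.4099 + 48.7864 + 11.1084 + 0.3979 + 23.1458 = 150.771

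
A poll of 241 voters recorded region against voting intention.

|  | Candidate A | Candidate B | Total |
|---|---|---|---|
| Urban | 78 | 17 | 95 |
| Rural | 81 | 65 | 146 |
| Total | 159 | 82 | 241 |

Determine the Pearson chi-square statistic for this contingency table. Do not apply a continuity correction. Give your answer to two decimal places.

Grand total N = 241.
Expected counts (row total × column total / N):
  Urban, Candidate A: 95×159/241 = 62.676
  Urban, Candidate B: 95×82/241 = 32.324
  Rural, Candidate A: 146×159/241 = 96.324
  Rural, Candidate B: 146×82/241 = 49.676
Contributions (O − E)²/E:
  (78 − 62.676)²/62.676 = 3.7466
  (17 − 32.324)²/32.324 = 7.2647
  (81 − 96.324)²/96.324 = 2.4379
  (65 − 49.676)²/49.676 = 4.7271
χ² = 3.7466 + 7.2647 + 2.4379 + 4.7271 = 18.18

18.18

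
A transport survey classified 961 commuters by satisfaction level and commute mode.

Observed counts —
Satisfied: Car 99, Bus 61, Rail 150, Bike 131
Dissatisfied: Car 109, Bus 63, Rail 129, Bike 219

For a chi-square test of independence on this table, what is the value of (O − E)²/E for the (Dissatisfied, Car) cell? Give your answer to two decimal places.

Row total (Dissatisfied) = 520; column total (Car) = 208; N = 961.
Expected count E = 520 × 208 / 961 = 112.549.
Contribution = (O − E)²/E = (109 − 112.549)² / 112.549 = 0.11.

0.11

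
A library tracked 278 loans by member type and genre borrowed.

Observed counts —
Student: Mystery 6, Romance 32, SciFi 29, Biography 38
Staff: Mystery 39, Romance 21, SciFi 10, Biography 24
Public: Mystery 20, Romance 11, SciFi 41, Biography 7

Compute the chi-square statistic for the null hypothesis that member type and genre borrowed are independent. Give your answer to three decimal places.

71.788

Row totals: 105, 94, 79. Column totals: 65, 64, 80, 69. Grand total N = 278.
Expected counts (row total × column total / N):
  Student, Mystery: 105×65/278 = 24.5504
  Student, Romance: 105×64/278 = 24.1727
  Student, SciFi: 105×80/278 = 30.2158
  Student, Biography: 105×69/278 = 26.0612
  Staff, Mystery: 94×65/278 = 21.9784
  Staff, Romance: 94×64/278 = 21.6403
  Staff, SciFi: 94×80/278 = 27.0504
  Staff, Biography: 94×69/278 = 23.3309
  Public, Mystery: 79×65/278 = 18.4712
  Public, Romance: 79×64/278 = 18.1871
  Public, SciFi: 79×80/278 = 22.7338
  Public, Biography: 79×69/278 = 19.6079
Contributions (O − E)²/E:
  (6 − 24.5504)²/24.5504 = 14.0168
  (32 − 24.1727)²/24.1727 = 2.5345
  (29 − 30.2158)²/30.2158 = 0.0489
  (38 − 26.0612)²/26.0612 = 5.4692
  (39 − 21.9784)²/21.9784 = 13.1827
  (21 − 21.6403)²/21.6403 = 0.0189
  (10 − 27.0504)²/27.0504 = 10.7472
  (24 − 23.3309)²/23.3309 = 0.0192
  (20 − 18.4712)²/18.4712 = 0.1265
  (11 − 18.1871)²/18.1871 = 2.8402
  (41 − 22.7338)²/22.7338 = 14.6766
  (7 − 19.6079)²/19.6079 = 8.1069
χ² = 14.0168 + 2.5345 + 0.0489 + 5.4692 + 13.1827 + 0.0189 + 10.7472 + 0.0192 + 0.1265 + 2.8402 + 14.6766 + 8.1069 = 71.788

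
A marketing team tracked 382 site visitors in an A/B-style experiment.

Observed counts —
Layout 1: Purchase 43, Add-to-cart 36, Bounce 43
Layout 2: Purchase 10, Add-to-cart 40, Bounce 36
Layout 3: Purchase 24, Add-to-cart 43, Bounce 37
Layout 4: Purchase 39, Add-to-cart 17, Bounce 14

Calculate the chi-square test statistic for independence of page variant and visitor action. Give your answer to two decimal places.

40.89

Row totals: 122, 86, 104, 70. Column totals: 116, 136, 130. Grand total N = 382.
Expected counts (row total × column total / N):
  Layout 1, Purchase: 122×116/382 = 37.0471
  Layout 1, Add-to-cart: 122×136/382 = 43.4346
  Layout 1, Bounce: 122×130/382 = 41.5183
  Layout 2, Purchase: 86×116/382 = 26.1152
  Layout 2, Add-to-cart: 86×136/382 = 30.6178
  Layout 2, Bounce: 86×130/382 = 29.2670
  Layout 3, Purchase: 104×116/382 = 31.5812
  Layout 3, Add-to-cart: 104×136/382 = 37.0262
  Layout 3, Bounce: 104×130/382 = 35.3927
  Layout 4, Purchase: 70×116/382 = 21.2565
  Layout 4, Add-to-cart: 70×136/382 = 24.9215
  Layout 4, Bounce: 70×130/382 = 23.8220
Contributions (O − E)²/E:
  (43 − 37.0471)²/37.0471 = 0.9565
  (36 − 43.4346)²/43.4346 = 1.2726
  (43 − 41.5183)²/41.5183 = 0.0529
  (10 − 26.1152)²/26.1152 = 9.9444
  (40 − 30.6178)²/30.6178 = 2.8750
  (36 − 29.2670)²/29.2670 = 1.5490
  (24 − 31.5812)²/31.5812 = 1.8199
  (43 − 37.0262)²/37.0262 = 0.9638
  (37 − 35.3927)²/35.3927 = 0.0730
  (39 − 21.2565)²/21.2565 = 14.8111
  (17 − 24.9215)²/24.9215 = 2.5179
  (14 − 23.8220)²/23.8220 = 4.0497
χ² = 0.9565 + 1.2726 + 0.0529 + 9.9444 + 2.8750 + 1.5490 + 1.8199 + 0.9638 + 0.0730 + 14.8111 + 2.5179 + 4.0497 = 40.89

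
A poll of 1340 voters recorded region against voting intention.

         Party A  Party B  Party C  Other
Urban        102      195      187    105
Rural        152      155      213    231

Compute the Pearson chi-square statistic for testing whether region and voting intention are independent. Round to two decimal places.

Row totals: 589, 751. Column totals: 254, 350, 400, 336. Grand total N = 1340.
Expected counts (row total × column total / N):
  Urban, Party A: 589×254/1340 = 111.646
  Urban, Party B: 589×350/1340 = 153.843
  Urban, Party C: 589×400/1340 = 175.821
  Urban, Other: 589×336/1340 = 147.690
  Rural, Party A: 751×254/1340 = 142.354
  Rural, Party B: 751×350/1340 = 196.157
  Rural, Party C: 751×400/1340 = 224.179
  Rural, Other: 751×336/1340 = 188.310
Contributions (O − E)²/E:
  (102 − 111.646)²/111.646 = 0.8334
  (195 − 153.843)²/153.843 = 11.0106
  (187 − 175.821)²/175.821 = 0.7108
  (105 − 147.690)²/147.690 = 12.3396
  (152 − 142.354)²/142.354 = 0.6536
  (155 − 196.157)²/196.157 = 8.6354
  (213 − 224.179)²/224.179 = 0.5575
  (231 − 188.310)²/188.310 = 9.6779
χ² = 0.8334 + 11.0106 + 0.7108 + 12.3396 + 0.6536 + 8.6354 + 0.5575 + 9.6779 = 44.42

44.42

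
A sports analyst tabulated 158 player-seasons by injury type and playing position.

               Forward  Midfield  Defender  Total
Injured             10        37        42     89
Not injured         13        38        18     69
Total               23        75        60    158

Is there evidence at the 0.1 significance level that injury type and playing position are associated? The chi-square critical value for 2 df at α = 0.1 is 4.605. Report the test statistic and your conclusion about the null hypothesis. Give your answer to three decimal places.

7.595; reject H₀

Grand total N = 158.
Expected counts (row total × column total / N):
  Injured, Forward: 89×23/158 = 12.95570
  Injured, Midfield: 89×75/158 = 42.24684
  Injured, Defender: 89×60/158 = 33.79747
  Not injured, Forward: 69×23/158 = 10.04430
  Not injured, Midfield: 69×75/158 = 32.75316
  Not injured, Defender: 69×60/158 = 26.20253
Contributions (O − E)²/E:
  (10 − 12.95570)²/12.95570 = 0.6743
  (37 − 42.24684)²/42.24684 = 0.6516
  (42 − 33.79747)²/33.79747 = 1.9907
  (13 − 10.04430)²/10.04430 = 0.8698
  (38 − 32.75316)²/32.75316 = 0.8405
  (18 − 26.20253)²/26.20253 = 2.5677
χ² = 0.6743 + 0.6516 + 1.9907 + 0.8698 + 0.8405 + 2.5677 = 7.595
df = (2−1)(3−1) = 2. Since 7.595 > 4.605, reject the null hypothesis of independence at α = 0.1.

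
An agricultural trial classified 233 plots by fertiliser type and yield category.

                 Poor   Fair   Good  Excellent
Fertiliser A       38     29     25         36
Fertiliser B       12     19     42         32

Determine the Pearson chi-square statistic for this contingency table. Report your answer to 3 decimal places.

18.058

Row totals: 128, 105. Column totals: 50, 48, 67, 68. Grand total N = 233.
Expected counts (row total × column total / N):
  Fertiliser A, Poor: 128×50/233 = 27.4678
  Fertiliser A, Fair: 128×48/233 = 26.3691
  Fertiliser A, Good: 128×67/233 = 36.8069
  Fertiliser A, Excellent: 128×68/233 = 37.3562
  Fertiliser B, Poor: 105×50/233 = 22.5322
  Fertiliser B, Fair: 105×48/233 = 21.6309
  Fertiliser B, Good: 105×67/233 = 30.1931
  Fertiliser B, Excellent: 105×68/233 = 30.6438
Contributions (O − E)²/E:
  (38 − 27.4678)²/27.4678 = 4.0384
  (29 − 26.3691)²/26.3691 = 0.2625
  (25 − 36.8069)²/36.8069 = 3.7874
  (36 − 37.3562)²/37.3562 = 0.0492
  (12 − 22.5322)²/22.5322 = 4.9231
  (19 − 21.6309)²/21.6309 = 0.3200
  (42 − 30.1931)²/30.1931 = 4.6170
  (32 − 30.6438)²/30.6438 = 0.0600
χ² = 4.0384 + 0.2625 + 3.7874 + 0.0492 + 4.9231 + 0.3200 + 4.6170 + 0.0600 = 18.058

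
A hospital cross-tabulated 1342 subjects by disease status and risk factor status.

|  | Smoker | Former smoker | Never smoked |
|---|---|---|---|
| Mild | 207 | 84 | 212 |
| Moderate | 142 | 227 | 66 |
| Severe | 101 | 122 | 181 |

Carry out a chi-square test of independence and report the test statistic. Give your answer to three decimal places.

177.993

Row totals: 503, 435, 404. Column totals: 450, 433, 459. Grand total N = 1342.
Expected counts (row total × column total / N):
  Mild, Smoker: 503×450/1342 = 168.6662
  Mild, Former smoker: 503×433/1342 = 162.2943
  Mild, Never smoked: 503×459/1342 = 172.0395
  Moderate, Smoker: 435×450/1342 = 145.8644
  Moderate, Former smoker: 435×433/1342 = 140.3539
  Moderate, Never smoked: 435×459/1342 = 148.7817
  Severe, Smoker: 404×450/1342 = 135.4694
  Severe, Former smoker: 404×433/1342 = 130.3517
  Severe, Never smoked: 404×459/1342 = 138.1788
Contributions (O − E)²/E:
  (207 − 168.6662)²/168.6662 = 8.7124
  (84 − 162.2943)²/162.2943 = 37.7709
  (212 − 172.0395)²/172.0395 = 9.2818
  (142 − 145.8644)²/145.8644 = 0.1024
  (227 − 140.3539)²/140.3539 = 53.4901
  (66 − 148.7817)²/148.7817 = 46.0595
  (101 − 135.4694)²/135.4694 = 8.7705
  (122 − 130.3517)²/130.3517 = 0.5351
  (181 − 138.1788)²/138.1788 = 13.2702
χ² = 8.7124 + 37.7709 + 9.2818 + 0.1024 + 53.4901 + 46.0595 + 8.7705 + 0.5351 + 13.2702 = 177.993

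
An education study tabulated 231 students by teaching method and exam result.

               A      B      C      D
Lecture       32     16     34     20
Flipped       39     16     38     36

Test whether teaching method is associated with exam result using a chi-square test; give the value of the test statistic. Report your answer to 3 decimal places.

Row totals: 102, 129. Column totals: 71, 32, 72, 56. Grand total N = 231.
Expected counts (row total × column total / N):
  Lecture, A: 102×71/231 = 31.3506
  Lecture, B: 102×32/231 = 14.1299
  Lecture, C: 102×72/231 = 31.7922
  Lecture, D: 102×56/231 = 24.7273
  Flipped, A: 129×71/231 = 39.6494
  Flipped, B: 129×32/231 = 17.8701
  Flipped, C: 129×72/231 = 40.2078
  Flipped, D: 129×56/231 = 31.2727
Contributions (O − E)²/E:
  (32 − 31.3506)²/31.3506 = 0.0135
  (16 − 14.1299)²/14.1299 = 0.2475
  (34 − 31.7922)²/31.7922 = 0.1533
  (20 − 24.7273)²/24.7273 = 0.9038
  (39 − 39.6494)²/39.6494 = 0.0106
  (16 − 17.8701)²/17.8701 = 0.1957
  (38 − 40.2078)²/40.2078 = 0.1212
  (36 − 31.2727)²/31.2727 = 0.7146
χ² = 0.0135 + 0.2475 + 0.1533 + 0.9038 + 0.0106 + 0.1957 + 0.1212 + 0.7146 = 2.360

2.360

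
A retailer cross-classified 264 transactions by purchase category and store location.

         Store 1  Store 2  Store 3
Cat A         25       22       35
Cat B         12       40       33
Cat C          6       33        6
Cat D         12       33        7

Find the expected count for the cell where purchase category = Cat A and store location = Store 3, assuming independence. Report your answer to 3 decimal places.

Row total (Cat A) = 82; column total (Store 3) = 81; grand total N = 264.
Expected count = (row total × column total) / N = 82 × 81 / 264 = 25.159.

25.159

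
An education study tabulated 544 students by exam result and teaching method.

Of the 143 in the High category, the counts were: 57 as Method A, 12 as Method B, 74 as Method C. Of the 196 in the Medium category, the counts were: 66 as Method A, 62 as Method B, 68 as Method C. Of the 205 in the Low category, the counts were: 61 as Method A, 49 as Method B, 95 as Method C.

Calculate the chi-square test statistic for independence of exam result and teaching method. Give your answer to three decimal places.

28.640

Row totals: 143, 196, 205. Column totals: 184, 123, 237. Grand total N = 544.
Expected counts (row total × column total / N):
  High, Method A: 143×184/544 = 48.36765
  High, Method B: 143×123/544 = 32.33272
  High, Method C: 143×237/544 = 62.29963
  Medium, Method A: 196×184/544 = 66.29412
  Medium, Method B: 196×123/544 = 44.31618
  Medium, Method C: 196×237/544 = 85.38971
  Low, Method A: 205×184/544 = 69.33824
  Low, Method B: 205×123/544 = 46.35110
  Low, Method C: 205×237/544 = 89.31066
Contributions (O − E)²/E:
  (57 − 48.36765)²/48.36765 = 1.5406
  (12 − 32.33272)²/32.33272 = 12.7864
  (74 − 62.29963)²/62.29963 = 2.1974
  (66 − 66.29412)²/66.29412 = 0.0013
  (62 − 44.31618)²/44.31618 = 7.0565
  (68 − 85.38971)²/85.38971 = 3.5414
  (61 − 69.33824)²/69.33824 = 1.0027
  (49 − 46.35110)²/46.35110 = 0.1514
  (95 − 89.31066)²/89.31066 = 0.3624
χ² = 1.5406 + 12.7864 + 2.1974 + 0.0013 + 7.0565 + 3.5414 + 1.0027 + 0.1514 + 0.3624 = 28.640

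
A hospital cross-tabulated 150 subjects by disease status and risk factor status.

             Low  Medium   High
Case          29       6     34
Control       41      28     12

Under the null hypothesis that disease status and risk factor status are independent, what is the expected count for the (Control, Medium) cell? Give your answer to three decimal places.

Row total (Control) = 81; column total (Medium) = 34; grand total N = 150.
Expected count = (row total × column total) / N = 81 × 34 / 150 = 18.360.

18.360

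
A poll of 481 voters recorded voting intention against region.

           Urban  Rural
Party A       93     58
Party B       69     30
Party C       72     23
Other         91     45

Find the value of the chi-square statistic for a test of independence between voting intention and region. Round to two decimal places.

Row totals: 151, 99, 95, 136. Column totals: 325, 156. Grand total N = 481.
Expected counts (row total × column total / N):
  Party A, Urban: 151×325/481 = 102.027
  Party A, Rural: 151×156/481 = 48.973
  Party B, Urban: 99×325/481 = 66.892
  Party B, Rural: 99×156/481 = 32.108
  Party C, Urban: 95×325/481 = 64.189
  Party C, Rural: 95×156/481 = 30.811
  Other, Urban: 136×325/481 = 91.892
  Other, Rural: 136×156/481 = 44.108
Contributions (O − E)²/E:
  (93 − 102.027)²/102.027 = 0.7987
  (58 − 48.973)²/48.973 = 1.6639
  (69 − 66.892)²/66.892 = 0.0664
  (30 − 32.108)²/32.108 = 0.1384
  (72 − 64.189)²/64.189 = 0.9505
  (23 − 30.811)²/30.811 = 1.9802
  (91 − 91.892)²/91.892 = 0.0087
  (45 − 44.108)²/44.108 = 0.0180
χ² = 0.7987 + 1.6639 + 0.0664 + 0.1384 + 0.9505 + 1.9802 + 0.0087 + 0.0180 = 5.62

5.62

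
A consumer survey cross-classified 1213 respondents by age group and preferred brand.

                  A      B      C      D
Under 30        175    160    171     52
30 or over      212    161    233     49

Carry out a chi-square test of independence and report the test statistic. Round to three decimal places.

5.422

Row totals: 558, 655. Column totals: 387, 321, 404, 101. Grand total N = 1213.
Expected counts (row total × column total / N):
  Under 30, A: 558×387/1213 = 178.0264
  Under 30, B: 558×321/1213 = 147.6653
  Under 30, C: 558×404/1213 = 185.8467
  Under 30, D: 558×101/1213 = 46.4617
  30 or over, A: 655×387/1213 = 208.9736
  30 or over, B: 655×321/1213 = 173.3347
  30 or over, C: 655×404/1213 = 218.1533
  30 or over, D: 655×101/1213 = 54.5383
Contributions (O − E)²/E:
  (175 − 178.0264)²/178.0264 = 0.0514
  (160 − 147.6653)²/147.6653 = 1.0303
  (171 − 185.8467)²/185.8467 = 1.1861
  (52 − 46.4617)²/46.4617 = 0.6602
  (212 − 208.9736)²/208.9736 = 0.0438
  (161 − 173.3347)²/173.3347 = 0.8778
  (233 − 218.1533)²/218.1533 = 1.0104
  (49 − 54.5383)²/54.5383 = 0.5624
χ² = 0.0514 + 1.0303 + 1.1861 + 0.6602 + 0.0438 + 0.8778 + 1.0104 + 0.5624 = 5.422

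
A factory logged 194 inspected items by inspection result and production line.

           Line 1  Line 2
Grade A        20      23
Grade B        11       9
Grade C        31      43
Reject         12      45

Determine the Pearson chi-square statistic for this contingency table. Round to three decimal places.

11.182

Row totals: 43, 20, 74, 57. Column totals: 74, 120. Grand total N = 194.
Expected counts (row total × column total / N):
  Grade A, Line 1: 43×74/194 = 16.4021
  Grade A, Line 2: 43×120/194 = 26.5979
  Grade B, Line 1: 20×74/194 = 7.6289
  Grade B, Line 2: 20×120/194 = 12.3711
  Grade C, Line 1: 74×74/194 = 28.2268
  Grade C, Line 2: 74×120/194 = 45.7732
  Reject, Line 1: 57×74/194 = 21.7423
  Reject, Line 2: 57×120/194 = 35.2577
Contributions (O − E)²/E:
  (20 − 16.4021)²/16.4021 = 0.7892
  (23 − 26.5979)²/26.5979 = 0.4867
  (11 − 7.6289)²/7.6289 = 1.4896
  (9 − 12.3711)²/12.3711 = 0.9186
  (31 − 28.2268)²/28.2268 = 0.2725
  (43 − 45.7732)²/45.7732 = 0.1680
  (12 − 21.7423)²/21.7423 = 4.3653
  (45 − 35.2577)²/35.2577 = 2.6920
χ² = 0.7892 + 0.4867 + 1.4896 + 0.9186 + 0.2725 + 0.1680 + 4.3653 + 2.6920 = 11.182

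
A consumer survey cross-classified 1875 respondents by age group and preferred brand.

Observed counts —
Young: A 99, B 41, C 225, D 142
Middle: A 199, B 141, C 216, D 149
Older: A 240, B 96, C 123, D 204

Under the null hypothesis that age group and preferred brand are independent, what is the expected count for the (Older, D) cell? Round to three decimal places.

Row total (Older) = 663; column total (D) = 495; grand total N = 1875.
Expected count = (row total × column total) / N = 663 × 495 / 1875 = 175.032.

175.032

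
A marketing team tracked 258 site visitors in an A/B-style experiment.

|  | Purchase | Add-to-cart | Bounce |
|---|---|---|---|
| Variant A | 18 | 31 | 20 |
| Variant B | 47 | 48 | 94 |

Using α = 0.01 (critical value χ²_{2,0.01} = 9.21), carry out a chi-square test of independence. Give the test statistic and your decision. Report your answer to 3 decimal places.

Row totals: 69, 189. Column totals: 65, 79, 114. Grand total N = 258.
Expected counts (row total × column total / N):
  Variant A, Purchase: 69×65/258 = 17.3837
  Variant A, Add-to-cart: 69×79/258 = 21.1279
  Variant A, Bounce: 69×114/258 = 30.4884
  Variant B, Purchase: 189×65/258 = 47.6163
  Variant B, Add-to-cart: 189×79/258 = 57.8721
  Variant B, Bounce: 189×114/258 = 83.5116
Contributions (O − E)²/E:
  (18 − 17.3837)²/17.3837 = 0.0218
  (31 − 21.1279)²/21.1279 = 4.6128
  (20 − 30.4884)²/30.4884 = 3.6081
  (47 − 47.6163)²/47.6163 = 0.0080
  (48 − 57.8721)²/57.8721 = 1.6840
  (94 − 83.5116)²/83.5116 = 1.3173
χ² = 0.0218 + 4.6128 + 3.6081 + 0.0080 + 1.6840 + 1.3173 = 11.252
df = (2−1)(3−1) = 2. Since 11.252 > 9.21, reject the null hypothesis of independence at α = 0.01.

11.252; reject H₀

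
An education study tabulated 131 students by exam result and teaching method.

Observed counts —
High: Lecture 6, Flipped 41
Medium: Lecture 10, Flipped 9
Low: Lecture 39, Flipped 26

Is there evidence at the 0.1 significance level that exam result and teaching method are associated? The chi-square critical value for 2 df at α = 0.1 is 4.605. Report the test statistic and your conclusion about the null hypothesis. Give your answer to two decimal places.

Row totals: 47, 19, 65. Column totals: 55, 76. Grand total N = 131.
Expected counts (row total × column total / N):
  High, Lecture: 47×55/131 = 19.733
  High, Flipped: 47×76/131 = 27.267
  Medium, Lecture: 19×55/131 = 7.977
  Medium, Flipped: 19×76/131 = 11.023
  Low, Lecture: 65×55/131 = 27.290
  Low, Flipped: 65×76/131 = 37.710
Contributions (O − E)²/E:
  (6 − 19.733)²/19.733 = 9.5574
  (41 − 27.267)²/27.267 = 6.9166
  (10 − 7.977)²/7.977 = 0.5130
  (9 − 11.023)²/11.023 = 0.3713
  (39 − 27.290)²/27.290 = 5.0247
  (26 − 37.710)²/37.710 = 3.6363
χ² = 9.5574 + 6.9166 + 0.5130 + 0.3713 + 5.0247 + 3.6363 = 26.02
df = (3−1)(2−1) = 2. Since 26.02 > 4.605, reject the null hypothesis of independence at α = 0.1.

26.02; reject H₀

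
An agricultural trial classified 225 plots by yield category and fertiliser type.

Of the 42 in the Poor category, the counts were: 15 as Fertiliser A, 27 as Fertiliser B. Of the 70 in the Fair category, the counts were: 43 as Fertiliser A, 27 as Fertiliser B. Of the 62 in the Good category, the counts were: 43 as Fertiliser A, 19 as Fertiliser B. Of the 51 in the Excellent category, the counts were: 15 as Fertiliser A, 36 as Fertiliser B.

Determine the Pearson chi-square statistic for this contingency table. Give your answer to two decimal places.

Row totals: 42, 70, 62, 51. Column totals: 116, 109. Grand total N = 225.
Expected counts (row total × column total / N):
  Poor, Fertiliser A: 42×116/225 = 21.653
  Poor, Fertiliser B: 42×109/225 = 20.347
  Fair, Fertiliser A: 70×116/225 = 36.089
  Fair, Fertiliser B: 70×109/225 = 33.911
  Good, Fertiliser A: 62×116/225 = 31.964
  Good, Fertiliser B: 62×109/225 = 30.036
  Excellent, Fertiliser A: 51×116/225 = 26.293
  Excellent, Fertiliser B: 51×109/225 = 24.707
Contributions (O − E)²/E:
  (15 − 21.653)²/21.653 = 2.0442
  (27 − 20.347)²/20.347 = 2.1754
  (43 − 36.089)²/36.089 = 1.3234
  (27 − 33.911)²/33.911 = 1.4084
  (43 − 31.964)²/31.964 = 3.8103
  (19 − 30.036)²/30.036 = 4.0549
  (15 − 26.293)²/26.293 = 4.8504
  (36 − 24.707)²/24.707 = 5.1618
χ² = 2.0442 + 2.1754 + 1.3234 + 1.4084 + 3.8103 + 4.0549 + 4.8504 + 5.1618 = 24.83

24.83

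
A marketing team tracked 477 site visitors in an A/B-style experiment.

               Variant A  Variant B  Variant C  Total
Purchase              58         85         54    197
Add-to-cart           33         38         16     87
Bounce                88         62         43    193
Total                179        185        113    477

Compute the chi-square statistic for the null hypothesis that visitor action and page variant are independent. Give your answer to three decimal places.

12.840

Grand total N = 477.
Expected counts (row total × column total / N):
  Purchase, Variant A: 197×179/477 = 73.9266
  Purchase, Variant B: 197×185/477 = 76.4046
  Purchase, Variant C: 197×113/477 = 46.6688
  Add-to-cart, Variant A: 87×179/477 = 32.6478
  Add-to-cart, Variant B: 87×185/477 = 33.7421
  Add-to-cart, Variant C: 87×113/477 = 20.6101
  Bounce, Variant A: 193×179/477 = 72.4256
  Bounce, Variant B: 193×185/477 = 74.8532
  Bounce, Variant C: 193×113/477 = 45.7212
Contributions (O − E)²/E:
  (58 − 73.9266)²/73.9266 = 3.4312
  (85 − 76.4046)²/76.4046 = 0.9670
  (54 − 46.6688)²/46.6688 = 1.1517
  (33 − 32.6478)²/32.6478 = 0.0038
  (38 − 33.7421)²/33.7421 = 0.5373
  (16 − 20.6101)²/20.6101 = 1.0312
  (88 − 72.4256)²/72.4256 = 3.3491
  (62 − 74.8532)²/74.8532 = 2.2070
  (43 − 45.7212)²/45.7212 = 0.1620
χ² = 3.4312 + 0.9670 + 1.1517 + 0.0038 + 0.5373 + 1.0312 + 3.3491 + 2.2070 + 0.1620 = 12.840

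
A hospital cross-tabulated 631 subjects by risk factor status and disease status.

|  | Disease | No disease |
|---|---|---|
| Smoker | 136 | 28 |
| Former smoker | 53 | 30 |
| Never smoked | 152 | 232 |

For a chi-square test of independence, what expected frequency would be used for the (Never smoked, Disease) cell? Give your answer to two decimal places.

Row total (Never smoked) = 384; column total (Disease) = 341; grand total N = 631.
Expected count = (row total × column total) / N = 384 × 341 / 631 = 207.52.

207.52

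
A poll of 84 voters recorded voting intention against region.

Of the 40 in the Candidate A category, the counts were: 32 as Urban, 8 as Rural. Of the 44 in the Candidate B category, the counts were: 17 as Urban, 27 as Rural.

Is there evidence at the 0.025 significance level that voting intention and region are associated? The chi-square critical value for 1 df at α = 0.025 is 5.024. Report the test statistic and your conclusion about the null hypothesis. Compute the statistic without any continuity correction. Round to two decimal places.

Row totals: 40, 44. Column totals: 49, 35. Grand total N = 84.
Expected counts (row total × column total / N):
  Candidate A, Urban: 40×49/84 = 23.333
  Candidate A, Rural: 40×35/84 = 16.667
  Candidate B, Urban: 44×49/84 = 25.667
  Candidate B, Rural: 44×35/84 = 18.333
Contributions (O − E)²/E:
  (32 − 23.333)²/23.333 = 3.2193
  (8 − 16.667)²/16.667 = 4.5069
  (17 − 25.667)²/25.667 = 2.9266
  (27 − 18.333)²/18.333 = 4.0974
χ² = 3.2193 + 4.5069 + 2.9266 + 4.0974 = 14.75
df = (2−1)(2−1) = 1. Since 14.75 > 5.024, reject the null hypothesis of independence at α = 0.025.

14.75; reject H₀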